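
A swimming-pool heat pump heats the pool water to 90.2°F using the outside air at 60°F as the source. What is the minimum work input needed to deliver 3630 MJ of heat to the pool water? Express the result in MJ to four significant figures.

199.4 MJ

In absolute terms T_C = 288.71 K and T_H = 305.48 K, so ΔT = 16.78 K.
The reversible limit is COP_HP = T_H/ΔT = 18.21, so W_min = Q_H/COP = Q_H·ΔT/T_H.
W_min = 3630 × 16.78/305.48 = 199.4 MJ.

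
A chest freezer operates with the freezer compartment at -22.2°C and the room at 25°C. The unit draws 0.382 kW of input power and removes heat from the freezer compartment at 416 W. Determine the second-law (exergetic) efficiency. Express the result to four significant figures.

Converting, Q̇_C = 416.0 W = 0.4160 kW, so COP_actual = Q̇_C/Ẇ = 0.4160/0.3820 = 1.089.
In absolute terms T_C = 250.95 K and T_H = 298.15 K, so ΔT = 47.20 K.
COP_Carnot = T_C/ΔT = 250.95/47.20 = 5.317.
η_II = COP_actual/COP_Carnot = 1.089/5.317 = 0.2048.

0.2048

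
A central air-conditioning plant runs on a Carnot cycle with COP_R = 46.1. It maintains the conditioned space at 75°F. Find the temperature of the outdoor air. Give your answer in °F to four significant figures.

86.60 °F

COP_R = T_C/(T_H − T_C) gives T_H − T_C = T_C/COP.
With T_C = 297.04 K, T_H = 297.04 × (1 + 1/46.1) = 303.48 K.
Converting, 303.48 K = 86.60°F.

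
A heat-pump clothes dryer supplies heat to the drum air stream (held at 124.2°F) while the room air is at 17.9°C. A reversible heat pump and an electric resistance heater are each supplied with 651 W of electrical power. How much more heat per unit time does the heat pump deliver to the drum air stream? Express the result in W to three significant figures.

In absolute terms T_C = 291.05 K and T_H = 324.37 K, so ΔT = 33.32 K.
COP_Carnot = T_H/ΔT = 324.37/33.32 = 9.734.
The heat pump delivers Q̇_H = COP × Ẇ = 6337 W; the resistance heater delivers Ẇ = 651.0 W.
Extra = (COP − 1)·Ẇ = 5686 W.

5690 W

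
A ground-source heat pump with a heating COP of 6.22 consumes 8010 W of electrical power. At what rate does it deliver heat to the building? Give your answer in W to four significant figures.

49820 W

Q̇_H = COP_HP × Ẇ = 6.22 × 8010 = 49820 W.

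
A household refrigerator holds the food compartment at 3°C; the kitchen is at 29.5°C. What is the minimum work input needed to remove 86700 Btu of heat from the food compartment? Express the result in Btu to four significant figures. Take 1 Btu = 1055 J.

8320 Btu

In absolute terms T_C = 276.15 K and T_H = 302.65 K, so ΔT = 26.50 K.
The reversible limit is COP_R = T_C/ΔT = 10.42, so W_min = Q_C/COP = Q_C·ΔT/T_C.
W_min = 86700 × 26.50/276.15 = 8320 Btu.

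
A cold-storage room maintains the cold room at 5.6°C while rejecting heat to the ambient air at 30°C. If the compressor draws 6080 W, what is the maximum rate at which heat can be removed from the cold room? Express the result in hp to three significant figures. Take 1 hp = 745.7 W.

In absolute terms T_C = 278.75 K and T_H = 303.15 K, so ΔT = 24.40 K.
COP_Carnot = T_C/ΔT = 278.75/24.40 = 11.42.
Q̇_max = COP_Carnot × Ẇ = 11.42 × 6080 W = 69460 W = 93.15 hp.

93.1 hp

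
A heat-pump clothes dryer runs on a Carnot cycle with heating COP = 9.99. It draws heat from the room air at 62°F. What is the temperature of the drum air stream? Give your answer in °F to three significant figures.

COP_HP = T_H/(T_H − T_C) rearranges to T_H = COP·T_C/(COP − 1).
With T_C = 289.82 K, T_H = 9.99 × 289.82/8.990 = 322.05 K.
Converting, 322.05 K = 120.03°F.

120 °F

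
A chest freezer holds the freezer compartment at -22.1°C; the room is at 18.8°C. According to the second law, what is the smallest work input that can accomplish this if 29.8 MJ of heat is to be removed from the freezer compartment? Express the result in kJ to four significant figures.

4855 kJ

In absolute terms T_C = 251.05 K and T_H = 291.95 K, so ΔT = 40.90 K.
The reversible limit is COP_R = T_C/ΔT = 6.138, so W_min = Q_C/COP = Q_C·ΔT/T_C.
W_min = 29.80 × 40.90/251.05 = 4.855 MJ = 4855 kJ.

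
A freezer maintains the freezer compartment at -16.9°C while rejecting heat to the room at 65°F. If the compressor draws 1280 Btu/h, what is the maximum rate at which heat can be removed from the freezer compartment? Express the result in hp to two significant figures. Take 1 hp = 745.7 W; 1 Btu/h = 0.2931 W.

In absolute terms T_C = 256.25 K and T_H = 291.48 K, so ΔT = 35.23 K.
COP_Carnot = T_C/ΔT = 256.25/35.23 = 7.273.
Q̇_max = COP_Carnot × Ẇ = 7.273 × 1280 Btu/h = 9309 Btu/h = 3.659 hp.

3.7 hp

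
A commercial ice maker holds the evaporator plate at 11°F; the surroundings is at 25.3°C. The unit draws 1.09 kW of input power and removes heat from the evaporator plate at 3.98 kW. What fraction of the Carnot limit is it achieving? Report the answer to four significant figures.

0.5162

COP_actual = Q̇_C/Ẇ = 3.980/1.090 = 3.651.
In absolute terms T_C = 261.48 K and T_H = 298.45 K, so ΔT = 36.97 K.
COP_Carnot = T_C/ΔT = 261.48/36.97 = 7.073.
η_II = COP_actual/COP_Carnot = 3.651/7.073 = 0.5162.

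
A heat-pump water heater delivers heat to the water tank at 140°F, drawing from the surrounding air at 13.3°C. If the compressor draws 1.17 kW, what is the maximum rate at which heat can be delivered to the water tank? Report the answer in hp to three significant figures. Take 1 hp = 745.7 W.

11.2 hp

In absolute terms T_C = 286.45 K and T_H = 333.15 K, so ΔT = 46.70 K.
COP_Carnot = T_H/ΔT = 333.15/46.70 = 7.134.
Q̇_max = COP_Carnot × Ẇ = 7.134 × 1.170 kW = 8.347 kW = 11.19 hp.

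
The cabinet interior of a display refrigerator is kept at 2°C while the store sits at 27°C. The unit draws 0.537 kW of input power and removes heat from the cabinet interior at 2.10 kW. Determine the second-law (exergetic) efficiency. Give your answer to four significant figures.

COP_actual = Q̇_C/Ẇ = 2.100/0.5370 = 3.911.
In absolute terms T_C = 275.15 K and T_H = 300.15 K, so ΔT = 25.00 K.
COP_Carnot = T_C/ΔT = 275.15/25.00 = 11.01.
η_II = COP_actual/COP_Carnot = 3.911/11.01 = 0.3553.

0.3553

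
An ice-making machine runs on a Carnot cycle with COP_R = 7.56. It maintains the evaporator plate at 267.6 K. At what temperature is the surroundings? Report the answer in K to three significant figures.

COP_R = T_C/(T_H − T_C) gives T_H − T_C = T_C/COP.
With T_C = 267.60 K, T_H = 267.60 × (1 + 1/7.56) = 303.00 K.

303 K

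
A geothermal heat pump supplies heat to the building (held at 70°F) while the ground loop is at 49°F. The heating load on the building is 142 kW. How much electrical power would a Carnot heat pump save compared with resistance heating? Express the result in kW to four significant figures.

136.4 kW

In absolute terms T_C = 282.59 K and T_H = 294.26 K, so ΔT = 11.67 K.
COP_Carnot = T_H/ΔT = 294.26/11.67 = 25.22.
Resistance heating needs Ẇ_res = Q̇_H = 142.0 kW; the reversible heat pump needs only Ẇ_hp = Q̇_H/COP = 5.630 kW.
Saving = 142.0 − 5.630 = 136.4 kW.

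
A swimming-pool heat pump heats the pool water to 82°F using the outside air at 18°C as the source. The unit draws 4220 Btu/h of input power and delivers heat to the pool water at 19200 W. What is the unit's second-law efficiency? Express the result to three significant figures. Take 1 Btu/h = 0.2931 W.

Converting, Q̇_H = 19200 W = 65510 Btu/h, so COP_actual = Q̇_H/Ẇ = 65510/4220 = 15.52.
In absolute terms T_C = 291.15 K and T_H = 300.93 K, so ΔT = 9.778 K.
COP_Carnot = T_H/ΔT = 300.93/9.778 = 30.78.
η_II = COP_actual/COP_Carnot = 15.52/30.78 = 0.5044.

0.504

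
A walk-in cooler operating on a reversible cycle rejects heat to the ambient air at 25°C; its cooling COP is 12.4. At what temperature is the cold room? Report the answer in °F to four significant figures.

36.95 °F

For a Carnot refrigerator COP_R = T_C/(T_H − T_C), so T_C = COP·T_H/(1 + COP).
With T_H = 298.15 K, T_C = 12.4 × 298.15/13.40 = 275.90 K.
Converting, 275.90 K = 36.95°F.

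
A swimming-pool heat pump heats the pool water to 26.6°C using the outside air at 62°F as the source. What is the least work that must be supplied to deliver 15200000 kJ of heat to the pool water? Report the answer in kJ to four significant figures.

503700 kJ

In absolute terms T_C = 289.82 K and T_H = 299.75 K, so ΔT = 9.933 K.
The reversible limit is COP_HP = T_H/ΔT = 30.18, so W_min = Q_H/COP = Q_H·ΔT/T_H.
W_min = 15200000 × 9.933/299.75 = 503700 kJ.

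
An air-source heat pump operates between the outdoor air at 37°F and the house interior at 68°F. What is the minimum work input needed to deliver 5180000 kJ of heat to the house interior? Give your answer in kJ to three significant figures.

In absolute terms T_C = 275.93 K and T_H = 293.15 K, so ΔT = 17.22 K.
The reversible limit is COP_HP = T_H/ΔT = 17.02, so W_min = Q_H/COP = Q_H·ΔT/T_H.
W_min = 5180000 × 17.22/293.15 = 304300 kJ.

304000 kJ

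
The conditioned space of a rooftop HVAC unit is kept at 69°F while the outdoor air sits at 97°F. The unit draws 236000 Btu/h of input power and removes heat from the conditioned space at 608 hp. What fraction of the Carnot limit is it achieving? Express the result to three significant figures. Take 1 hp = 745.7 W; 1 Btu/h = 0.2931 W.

Converting, Q̇_C = 608.0 hp = 1547000 Btu/h, so COP_actual = Q̇_C/Ẇ = 1547000/236000 = 6.555.
In absolute terms T_C = 293.71 K and T_H = 309.26 K, so ΔT = 15.56 K.
COP_Carnot = T_C/ΔT = 293.71/15.56 = 18.88.
η_II = COP_actual/COP_Carnot = 6.555/18.88 = 0.3471.

0.347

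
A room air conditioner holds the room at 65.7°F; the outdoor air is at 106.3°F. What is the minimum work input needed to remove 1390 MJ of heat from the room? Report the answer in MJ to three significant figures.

107 MJ

In absolute terms T_C = 291.87 K and T_H = 314.43 K, so ΔT = 22.56 K.
The reversible limit is COP_R = T_C/ΔT = 12.94, so W_min = Q_C/COP = Q_C·ΔT/T_C.
W_min = 1390 × 22.56/291.87 = 107.4 MJ.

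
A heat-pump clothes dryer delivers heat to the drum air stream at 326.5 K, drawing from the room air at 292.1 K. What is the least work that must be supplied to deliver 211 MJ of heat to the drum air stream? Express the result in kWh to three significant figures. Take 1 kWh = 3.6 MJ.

The reservoir spacing is ΔT = 326.5 − 292.1 = 34.40 K.
The reversible limit is COP_HP = T_H/ΔT = 9.491, so W_min = Q_H/COP = Q_H·ΔT/T_H.
W_min = 211.0 × 34.40/326.50 = 22.23 MJ = 6.175 kWh.

6.18 kWh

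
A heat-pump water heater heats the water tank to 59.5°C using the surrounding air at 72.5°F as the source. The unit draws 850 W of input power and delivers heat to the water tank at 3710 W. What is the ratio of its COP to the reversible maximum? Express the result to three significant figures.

COP_actual = Q̇_H/Ẇ = 3710/850.0 = 4.365.
In absolute terms T_C = 295.65 K and T_H = 332.65 K, so ΔT = 37.00 K.
COP_Carnot = T_H/ΔT = 332.65/37.00 = 8.991.
η_II = COP_actual/COP_Carnot = 4.365/8.991 = 0.4855.

0.485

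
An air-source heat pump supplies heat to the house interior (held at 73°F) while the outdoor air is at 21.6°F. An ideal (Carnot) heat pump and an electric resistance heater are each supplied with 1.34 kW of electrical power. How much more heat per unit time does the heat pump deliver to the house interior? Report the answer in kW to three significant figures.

In absolute terms T_C = 267.37 K and T_H = 295.93 K, so ΔT = 28.56 K.
COP_Carnot = T_H/ΔT = 295.93/28.56 = 10.36.
The heat pump delivers Q̇_H = COP × Ẇ = 13.89 kW; the resistance heater delivers Ẇ = 1.340 kW.
Extra = (COP − 1)·Ẇ = 12.55 kW.

12.5 kW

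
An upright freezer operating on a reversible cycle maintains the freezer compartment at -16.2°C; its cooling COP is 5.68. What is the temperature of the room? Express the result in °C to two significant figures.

COP_R = T_C/(T_H − T_C) gives T_H − T_C = T_C/COP.
With T_C = 256.95 K, T_H = 256.95 × (1 + 1/5.68) = 302.19 K.
Converting, 302.19 K = 29.04°C.

29 °C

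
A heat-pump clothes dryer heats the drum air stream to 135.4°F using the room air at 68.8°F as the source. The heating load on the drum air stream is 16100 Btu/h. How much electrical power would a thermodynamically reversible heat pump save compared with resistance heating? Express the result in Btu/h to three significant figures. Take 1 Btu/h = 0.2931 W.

In absolute terms T_C = 293.59 K and T_H = 330.59 K, so ΔT = 37.00 K.
COP_Carnot = T_H/ΔT = 330.59/37.00 = 8.935.
Resistance heating needs Ẇ_res = Q̇_H = 16100 Btu/h; the reversible heat pump needs only Ẇ_hp = Q̇_H/COP = 1802 Btu/h.
Saving = 16100 − 1802 = 14300 Btu/h.

14300 Btu/h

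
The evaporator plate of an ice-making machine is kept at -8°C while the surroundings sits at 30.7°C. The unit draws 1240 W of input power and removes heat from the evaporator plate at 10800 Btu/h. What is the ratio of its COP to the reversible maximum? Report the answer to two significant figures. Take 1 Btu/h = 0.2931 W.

Converting, Q̇_C = 10800 Btu/h = 3165 W, so COP_actual = Q̇_C/Ẇ = 3165/1240 = 2.553.
In absolute terms T_C = 265.15 K and T_H = 303.85 K, so ΔT = 38.70 K.
COP_Carnot = T_C/ΔT = 265.15/38.70 = 6.851.
η_II = COP_actual/COP_Carnot = 2.553/6.851 = 0.3726.

0.37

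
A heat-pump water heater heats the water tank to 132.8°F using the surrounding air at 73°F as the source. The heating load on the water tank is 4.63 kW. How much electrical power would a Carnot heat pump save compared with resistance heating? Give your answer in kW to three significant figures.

In absolute terms T_C = 295.93 K and T_H = 329.15 K, so ΔT = 33.22 K.
COP_Carnot = T_H/ΔT = 329.15/33.22 = 9.908.
Resistance heating needs Ẇ_res = Q̇_H = 4.630 kW; the reversible heat pump needs only Ẇ_hp = Q̇_H/COP = 0.4673 kW.
Saving = 4.630 − 0.4673 = 4.163 kW.

4.16 kW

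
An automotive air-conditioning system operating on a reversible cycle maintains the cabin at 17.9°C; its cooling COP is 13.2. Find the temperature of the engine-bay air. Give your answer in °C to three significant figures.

39.9 °C

COP_R = T_C/(T_H − T_C) gives T_H − T_C = T_C/COP.
With T_C = 291.05 K, T_H = 291.05 × (1 + 1/13.2) = 313.10 K.
Converting, 313.10 K = 39.95°C.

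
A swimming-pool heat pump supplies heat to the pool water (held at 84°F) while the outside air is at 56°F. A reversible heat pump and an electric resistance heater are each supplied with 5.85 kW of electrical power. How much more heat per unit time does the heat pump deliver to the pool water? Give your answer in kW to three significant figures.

108 kW

In absolute terms T_C = 286.48 K and T_H = 302.04 K, so ΔT = 15.56 K.
COP_Carnot = T_H/ΔT = 302.04/15.56 = 19.42.
The heat pump delivers Q̇_H = COP × Ẇ = 113.6 kW; the resistance heater delivers Ẇ = 5.850 kW.
Extra = (COP − 1)·Ẇ = 107.7 kW.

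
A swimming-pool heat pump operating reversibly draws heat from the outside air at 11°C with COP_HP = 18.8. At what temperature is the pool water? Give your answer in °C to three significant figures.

COP_HP = T_H/(T_H − T_C) rearranges to T_H = COP·T_C/(COP − 1).
With T_C = 284.15 K, T_H = 18.8 × 284.15/17.80 = 300.11 K.
Converting, 300.11 K = 26.96°C.

27.0 °C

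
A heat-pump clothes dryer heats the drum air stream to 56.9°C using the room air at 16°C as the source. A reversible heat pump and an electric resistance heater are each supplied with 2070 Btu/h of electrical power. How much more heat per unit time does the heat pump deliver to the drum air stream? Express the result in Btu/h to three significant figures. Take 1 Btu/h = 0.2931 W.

In absolute terms T_C = 289.15 K and T_H = 330.05 K, so ΔT = 40.90 K.
COP_Carnot = T_H/ΔT = 330.05/40.90 = 8.070.
The heat pump delivers Q̇_H = COP × Ẇ = 16700 Btu/h; the resistance heater delivers Ẇ = 2070 Btu/h.
Extra = (COP − 1)·Ẇ = 14630 Btu/h.

14600 Btu/h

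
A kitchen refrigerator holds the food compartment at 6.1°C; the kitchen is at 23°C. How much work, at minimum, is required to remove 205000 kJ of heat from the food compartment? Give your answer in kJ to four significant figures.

In absolute terms T_C = 279.25 K and T_H = 296.15 K, so ΔT = 16.90 K.
The reversible limit is COP_R = T_C/ΔT = 16.52, so W_min = Q_C/COP = Q_C·ΔT/T_C.
W_min = 205000 × 16.90/279.25 = 12410 kJ.

12410 kJ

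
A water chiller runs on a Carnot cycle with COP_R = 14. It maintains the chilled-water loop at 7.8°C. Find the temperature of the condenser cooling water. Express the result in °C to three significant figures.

COP_R = T_C/(T_H − T_C) gives T_H − T_C = T_C/COP.
With T_C = 280.95 K, T_H = 280.95 × (1 + 1/14) = 301.02 K.
Converting, 301.02 K = 27.87°C.

27.9 °C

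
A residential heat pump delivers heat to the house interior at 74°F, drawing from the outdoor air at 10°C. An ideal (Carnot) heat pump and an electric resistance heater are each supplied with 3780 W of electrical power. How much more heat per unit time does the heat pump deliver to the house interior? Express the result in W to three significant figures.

In absolute terms T_C = 283.15 K and T_H = 296.48 K, so ΔT = 13.33 K.
COP_Carnot = T_H/ΔT = 296.48/13.33 = 22.24.
The heat pump delivers Q̇_H = COP × Ẇ = 84050 W; the resistance heater delivers Ẇ = 3780 W.
Extra = (COP − 1)·Ẇ = 80270 W.

80300 W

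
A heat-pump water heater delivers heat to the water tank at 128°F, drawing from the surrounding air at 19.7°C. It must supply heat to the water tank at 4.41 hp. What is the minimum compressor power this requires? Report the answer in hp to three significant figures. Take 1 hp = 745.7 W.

0.454 hp

In absolute terms T_C = 292.85 K and T_H = 326.48 K, so ΔT = 33.63 K.
COP_Carnot = T_H/ΔT = 326.48/33.63 = 9.707.
Ẇ_min = Q̇/COP_Carnot = 4.410/9.707 = 0.4543 hp.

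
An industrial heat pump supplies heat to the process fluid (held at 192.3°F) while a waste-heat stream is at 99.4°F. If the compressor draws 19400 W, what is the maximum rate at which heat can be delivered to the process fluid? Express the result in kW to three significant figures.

In absolute terms T_C = 310.59 K and T_H = 362.21 K, so ΔT = 51.61 K.
COP_Carnot = T_H/ΔT = 362.21/51.61 = 7.018.
Q̇_max = COP_Carnot × Ẇ = 7.018 × 19400 W = 136100 W = 136.1 kW.

136 kW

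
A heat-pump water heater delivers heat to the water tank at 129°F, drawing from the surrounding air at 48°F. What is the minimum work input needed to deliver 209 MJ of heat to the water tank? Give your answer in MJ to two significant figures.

29 MJ

In absolute terms T_C = 282.04 K and T_H = 327.04 K, so ΔT = 45.00 K.
The reversible limit is COP_HP = T_H/ΔT = 7.268, so W_min = Q_H/COP = Q_H·ΔT/T_H.
W_min = 209.0 × 45.00/327.04 = 28.76 MJ.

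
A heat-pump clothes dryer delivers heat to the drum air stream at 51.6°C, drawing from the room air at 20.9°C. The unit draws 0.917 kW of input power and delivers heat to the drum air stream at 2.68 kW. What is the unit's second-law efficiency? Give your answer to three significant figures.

COP_actual = Q̇_H/Ẇ = 2.680/0.9170 = 2.923.
In absolute terms T_C = 294.05 K and T_H = 324.75 K, so ΔT = 30.70 K.
COP_Carnot = T_H/ΔT = 324.75/30.70 = 10.58.
η_II = COP_actual/COP_Carnot = 2.923/10.58 = 0.2763.

0.276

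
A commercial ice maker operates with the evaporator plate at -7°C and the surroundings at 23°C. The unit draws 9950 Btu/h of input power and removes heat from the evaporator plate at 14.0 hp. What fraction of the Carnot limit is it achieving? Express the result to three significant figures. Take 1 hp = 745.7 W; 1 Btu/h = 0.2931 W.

0.404

Converting, Q̇_C = 14.00 hp = 35620 Btu/h, so COP_actual = Q̇_C/Ẇ = 35620/9950 = 3.580.
In absolute terms T_C = 266.15 K and T_H = 296.15 K, so ΔT = 30.00 K.
COP_Carnot = T_C/ΔT = 266.15/30.00 = 8.872.
η_II = COP_actual/COP_Carnot = 3.580/8.872 = 0.4035.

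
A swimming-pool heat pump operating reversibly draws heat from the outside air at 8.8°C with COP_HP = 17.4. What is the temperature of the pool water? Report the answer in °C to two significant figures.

26 °C

COP_HP = T_H/(T_H − T_C) rearranges to T_H = COP·T_C/(COP − 1).
With T_C = 281.95 K, T_H = 17.4 × 281.95/16.40 = 299.14 K.
Converting, 299.14 K = 25.99°C.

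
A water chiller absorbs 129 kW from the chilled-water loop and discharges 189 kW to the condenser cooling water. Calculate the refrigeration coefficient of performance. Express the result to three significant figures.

The first law gives Q̇_H = Q̇_C + Ẇ, so the three rates are Q̇_C = 129.0, Q̇_H = 189.0, Ẇ = 60.00 kW.
COP_R = Q̇_C/Ẇ = 129.0/60.00 = 2.150.

2.15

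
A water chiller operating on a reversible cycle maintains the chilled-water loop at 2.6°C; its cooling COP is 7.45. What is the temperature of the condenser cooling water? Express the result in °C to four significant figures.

39.61 °C

COP_R = T_C/(T_H − T_C) gives T_H − T_C = T_C/COP.
With T_C = 275.75 K, T_H = 275.75 × (1 + 1/7.45) = 312.76 K.
Converting, 312.76 K = 39.61°C.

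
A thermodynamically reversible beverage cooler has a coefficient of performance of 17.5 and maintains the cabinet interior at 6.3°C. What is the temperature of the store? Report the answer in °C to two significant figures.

22 °C

COP_R = T_C/(T_H − T_C) gives T_H − T_C = T_C/COP.
With T_C = 279.45 K, T_H = 279.45 × (1 + 1/17.5) = 295.42 K.
Converting, 295.42 K = 22.27°C.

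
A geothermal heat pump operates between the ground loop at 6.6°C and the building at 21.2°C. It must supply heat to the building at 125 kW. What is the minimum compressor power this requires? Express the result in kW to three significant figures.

6.20 kW

In absolute terms T_C = 279.75 K and T_H = 294.35 K, so ΔT = 14.60 K.
COP_Carnot = T_H/ΔT = 294.35/14.60 = 20.16.
Ẇ_min = Q̇/COP_Carnot = 125.0/20.16 = 6.200 kW.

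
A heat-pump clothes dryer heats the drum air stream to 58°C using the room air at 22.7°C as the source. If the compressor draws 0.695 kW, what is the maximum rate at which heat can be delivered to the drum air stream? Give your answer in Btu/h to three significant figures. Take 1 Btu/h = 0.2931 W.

22200 Btu/h

In absolute terms T_C = 295.85 K and T_H = 331.15 K, so ΔT = 35.30 K.
COP_Carnot = T_H/ΔT = 331.15/35.30 = 9.381.
Q̇_max = COP_Carnot × Ẇ = 9.381 × 0.6950 kW = 6.520 kW = 22240 Btu/h.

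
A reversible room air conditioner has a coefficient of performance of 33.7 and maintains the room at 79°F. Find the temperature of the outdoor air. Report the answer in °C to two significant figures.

COP_R = T_C/(T_H − T_C) gives T_H − T_C = T_C/COP.
With T_C = 299.26 K, T_H = 299.26 × (1 + 1/33.7) = 308.14 K.
Converting, 308.14 K = 34.99°C.

35 °C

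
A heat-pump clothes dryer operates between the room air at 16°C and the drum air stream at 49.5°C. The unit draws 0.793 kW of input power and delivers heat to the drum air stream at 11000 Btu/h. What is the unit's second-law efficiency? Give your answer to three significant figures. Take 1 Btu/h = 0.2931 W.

0.422

Converting, Q̇_H = 11000 Btu/h = 3.224 kW, so COP_actual = Q̇_H/Ẇ = 3.224/0.7930 = 4.066.
In absolute terms T_C = 289.15 K and T_H = 322.65 K, so ΔT = 33.50 K.
COP_Carnot = T_H/ΔT = 322.65/33.50 = 9.631.
η_II = COP_actual/COP_Carnot = 4.066/9.631 = 0.4221.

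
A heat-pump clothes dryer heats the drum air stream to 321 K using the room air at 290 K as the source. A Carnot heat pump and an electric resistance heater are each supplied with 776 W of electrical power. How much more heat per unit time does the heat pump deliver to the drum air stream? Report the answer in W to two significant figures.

7300 W

The reservoir spacing is ΔT = 321 − 290 = 31.00 K.
COP_Carnot = T_H/ΔT = 321.00/31.00 = 10.35.
The heat pump delivers Q̇_H = COP × Ẇ = 8035 W; the resistance heater delivers Ẇ = 776.0 W.
Extra = (COP − 1)·Ẇ = 7259 W.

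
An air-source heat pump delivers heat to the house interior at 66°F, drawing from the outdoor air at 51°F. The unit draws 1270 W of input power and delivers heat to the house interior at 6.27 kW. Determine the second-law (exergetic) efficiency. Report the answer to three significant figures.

0.141

Converting, Q̇_H = 6.270 kW = 6270 W, so COP_actual = Q̇_H/Ẇ = 6270/1270 = 4.937.
In absolute terms T_C = 283.71 K and T_H = 292.04 K, so ΔT = 8.333 K.
COP_Carnot = T_H/ΔT = 292.04/8.333 = 35.04.
η_II = COP_actual/COP_Carnot = 4.937/35.04 = 0.1409.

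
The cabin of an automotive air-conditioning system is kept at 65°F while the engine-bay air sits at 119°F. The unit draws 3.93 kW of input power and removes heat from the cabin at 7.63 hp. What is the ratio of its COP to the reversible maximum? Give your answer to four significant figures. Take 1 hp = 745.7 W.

Converting, Q̇_C = 7.630 hp = 5.690 kW, so COP_actual = Q̇_C/Ẇ = 5.690/3.930 = 1.448.
In absolute terms T_C = 291.48 K and T_H = 321.48 K, so ΔT = 30.00 K.
COP_Carnot = T_C/ΔT = 291.48/30.00 = 9.716.
η_II = COP_actual/COP_Carnot = 1.448/9.716 = 0.1490.

0.1490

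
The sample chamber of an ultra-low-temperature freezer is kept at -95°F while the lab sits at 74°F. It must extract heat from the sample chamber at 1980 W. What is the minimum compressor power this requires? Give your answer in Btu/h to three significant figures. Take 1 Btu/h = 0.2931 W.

In absolute terms T_C = 202.59 K and T_H = 296.48 K, so ΔT = 93.89 K.
COP_Carnot = T_C/ΔT = 202.59/93.89 = 2.158.
Ẇ_min = Q̇/COP_Carnot = 1980/2.158 = 917.6 W = 3131 Btu/h.

3130 Btu/h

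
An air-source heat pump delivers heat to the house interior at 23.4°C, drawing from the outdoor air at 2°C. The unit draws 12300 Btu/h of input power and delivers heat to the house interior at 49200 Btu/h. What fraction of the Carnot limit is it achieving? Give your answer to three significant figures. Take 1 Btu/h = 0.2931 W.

0.289

COP_actual = Q̇_H/Ẇ = 49200/12300 = 4.000.
In absolute terms T_C = 275.15 K and T_H = 296.55 K, so ΔT = 21.40 K.
COP_Carnot = T_H/ΔT = 296.55/21.40 = 13.86.
η_II = COP_actual/COP_Carnot = 4.000/13.86 = 0.2887.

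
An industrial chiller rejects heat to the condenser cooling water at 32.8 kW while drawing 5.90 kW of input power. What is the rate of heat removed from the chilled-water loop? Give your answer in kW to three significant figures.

26.9 kW

For a cyclic device the first law requires Q̇_H = Q̇_C + Ẇ.
Q̇_C = Q̇_H − Ẇ = 26.90 kW.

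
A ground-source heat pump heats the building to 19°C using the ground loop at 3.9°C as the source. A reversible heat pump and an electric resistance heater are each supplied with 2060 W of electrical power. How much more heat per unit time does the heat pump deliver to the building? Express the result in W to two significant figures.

38000 W

In absolute terms T_C = 277.05 K and T_H = 292.15 K, so ΔT = 15.10 K.
COP_Carnot = T_H/ΔT = 292.15/15.10 = 19.35.
The heat pump delivers Q̇_H = COP × Ẇ = 39860 W; the resistance heater delivers Ẇ = 2060 W.
Extra = (COP − 1)·Ẇ = 37800 W.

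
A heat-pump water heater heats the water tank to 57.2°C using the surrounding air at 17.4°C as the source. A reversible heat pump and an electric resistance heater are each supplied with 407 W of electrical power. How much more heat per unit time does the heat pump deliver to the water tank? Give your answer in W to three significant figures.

2970 W

In absolute terms T_C = 290.55 K and T_H = 330.35 K, so ΔT = 39.80 K.
COP_Carnot = T_H/ΔT = 330.35/39.80 = 8.300.
The heat pump delivers Q̇_H = COP × Ẇ = 3378 W; the resistance heater delivers Ẇ = 407.0 W.
Extra = (COP − 1)·Ẇ = 2971 W.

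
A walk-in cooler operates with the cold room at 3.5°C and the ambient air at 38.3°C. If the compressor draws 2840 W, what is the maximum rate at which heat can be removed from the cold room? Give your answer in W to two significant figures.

In absolute terms T_C = 276.65 K and T_H = 311.45 K, so ΔT = 34.80 K.
COP_Carnot = T_C/ΔT = 276.65/34.80 = 7.950.
Q̇_max = COP_Carnot × Ẇ = 7.950 × 2840 W = 22580 W.

23000 W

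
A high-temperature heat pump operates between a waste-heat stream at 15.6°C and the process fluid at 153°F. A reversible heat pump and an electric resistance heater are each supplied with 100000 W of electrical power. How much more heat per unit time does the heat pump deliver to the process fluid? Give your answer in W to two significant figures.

In absolute terms T_C = 288.75 K and T_H = 340.37 K, so ΔT = 51.62 K.
COP_Carnot = T_H/ΔT = 340.37/51.62 = 6.594.
The heat pump delivers Q̇_H = COP × Ẇ = 659400 W; the resistance heater delivers Ẇ = 100000 W.
Extra = (COP − 1)·Ẇ = 559400 W.

560000 W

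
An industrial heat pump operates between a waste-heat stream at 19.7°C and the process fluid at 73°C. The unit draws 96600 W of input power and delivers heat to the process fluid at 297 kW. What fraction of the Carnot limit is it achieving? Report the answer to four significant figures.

Converting, Q̇_H = 297.0 kW = 297000 W, so COP_actual = Q̇_H/Ẇ = 297000/96600 = 3.075.
In absolute terms T_C = 292.85 K and T_H = 346.15 K, so ΔT = 53.30 K.
COP_Carnot = T_H/ΔT = 346.15/53.30 = 6.494.
η_II = COP_actual/COP_Carnot = 3.075/6.494 = 0.4734.

0.4734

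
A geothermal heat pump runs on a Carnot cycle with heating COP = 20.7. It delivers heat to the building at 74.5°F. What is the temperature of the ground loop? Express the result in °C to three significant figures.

9.27 °C

COP_HP = T_H/(T_H − T_C) gives T_H − T_C = T_H/COP.
With T_H = 296.76 K, T_C = 296.76 × (1 − 1/20.7) = 282.42 K.
Converting, 282.42 K = 9.27°C.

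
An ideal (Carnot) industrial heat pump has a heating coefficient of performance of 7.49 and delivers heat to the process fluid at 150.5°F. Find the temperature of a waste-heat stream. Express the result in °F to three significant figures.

COP_HP = T_H/(T_H − T_C) gives T_H − T_C = T_H/COP.
With T_H = 338.98 K, T_C = 338.98 × (1 − 1/7.49) = 293.73 K.
Converting, 293.73 K = 69.04°F.

69.0 °F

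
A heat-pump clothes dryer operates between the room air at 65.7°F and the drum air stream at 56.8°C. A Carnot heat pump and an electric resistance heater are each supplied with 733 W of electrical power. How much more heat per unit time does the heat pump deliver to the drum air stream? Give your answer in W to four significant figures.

In absolute terms T_C = 291.87 K and T_H = 329.95 K, so ΔT = 38.08 K.
COP_Carnot = T_H/ΔT = 329.95/38.08 = 8.665.
The heat pump delivers Q̇_H = COP × Ẇ = 6352 W; the resistance heater delivers Ẇ = 733.0 W.
Extra = (COP − 1)·Ẇ = 5619 W.

5619 W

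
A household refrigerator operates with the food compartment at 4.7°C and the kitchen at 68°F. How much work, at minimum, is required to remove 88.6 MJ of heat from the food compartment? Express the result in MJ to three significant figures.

4.88 MJ

In absolute terms T_C = 277.85 K and T_H = 293.15 K, so ΔT = 15.30 K.
The reversible limit is COP_R = T_C/ΔT = 18.16, so W_min = Q_C/COP = Q_C·ΔT/T_C.
W_min = 88.60 × 15.30/277.85 = 4.879 MJ.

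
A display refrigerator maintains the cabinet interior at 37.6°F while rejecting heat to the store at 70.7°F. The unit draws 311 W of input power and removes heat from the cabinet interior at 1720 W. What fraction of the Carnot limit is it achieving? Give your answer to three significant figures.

0.368

COP_actual = Q̇_C/Ẇ = 1720/311.0 = 5.531.
In absolute terms T_C = 276.26 K and T_H = 294.65 K, so ΔT = 18.39 K.
COP_Carnot = T_C/ΔT = 276.26/18.39 = 15.02.
η_II = COP_actual/COP_Carnot = 5.531/15.02 = 0.3681.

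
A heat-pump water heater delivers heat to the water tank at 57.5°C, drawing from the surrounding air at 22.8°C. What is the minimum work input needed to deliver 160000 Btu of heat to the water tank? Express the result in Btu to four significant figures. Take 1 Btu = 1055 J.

In absolute terms T_C = 295.95 K and T_H = 330.65 K, so ΔT = 34.70 K.
The reversible limit is COP_HP = T_H/ΔT = 9.529, so W_min = Q_H/COP = Q_H·ΔT/T_H.
W_min = 160000 × 34.70/330.65 = 16790 Btu.

16790 Btu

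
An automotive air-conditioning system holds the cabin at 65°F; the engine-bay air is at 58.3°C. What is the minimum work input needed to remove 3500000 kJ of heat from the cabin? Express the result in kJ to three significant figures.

480000 kJ

In absolute terms T_C = 291.48 K and T_H = 331.45 K, so ΔT = 39.97 K.
The reversible limit is COP_R = T_C/ΔT = 7.293, so W_min = Q_C/COP = Q_C·ΔT/T_C.
W_min = 3500000 × 39.97/291.48 = 479900 kJ.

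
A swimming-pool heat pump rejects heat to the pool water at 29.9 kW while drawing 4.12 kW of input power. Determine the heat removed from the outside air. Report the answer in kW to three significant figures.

25.8 kW

For a cyclic device the first law requires Q̇_H = Q̇_C + Ẇ.
Q̇_C = Q̇_H − Ẇ = 25.78 kW.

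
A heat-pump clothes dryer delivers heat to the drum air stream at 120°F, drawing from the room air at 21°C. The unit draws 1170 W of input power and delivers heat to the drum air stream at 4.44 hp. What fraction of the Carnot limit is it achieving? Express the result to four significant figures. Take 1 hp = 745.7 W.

0.2451

Converting, Q̇_H = 4.440 hp = 3311 W, so COP_actual = Q̇_H/Ẇ = 3311/1170 = 2.830.
In absolute terms T_C = 294.15 K and T_H = 322.04 K, so ΔT = 27.89 K.
COP_Carnot = T_H/ΔT = 322.04/27.89 = 11.55.
η_II = COP_actual/COP_Carnot = 2.830/11.55 = 0.2451.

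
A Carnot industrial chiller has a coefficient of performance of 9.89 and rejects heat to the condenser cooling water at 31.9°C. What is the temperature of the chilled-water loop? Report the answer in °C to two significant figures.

3.9 °C

For a Carnot refrigerator COP_R = T_C/(T_H − T_C), so T_C = COP·T_H/(1 + COP).
With T_H = 305.05 K, T_C = 9.89 × 305.05/10.89 = 277.04 K.
Converting, 277.04 K = 3.89°C.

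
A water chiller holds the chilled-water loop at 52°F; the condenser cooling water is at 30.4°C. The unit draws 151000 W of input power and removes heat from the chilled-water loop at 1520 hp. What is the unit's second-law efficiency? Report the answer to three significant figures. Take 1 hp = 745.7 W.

0.509

Converting, Q̇_C = 1520 hp = 1133000 W, so COP_actual = Q̇_C/Ẇ = 1133000/151000 = 7.506.
In absolute terms T_C = 284.26 K and T_H = 303.55 K, so ΔT = 19.29 K.
COP_Carnot = T_C/ΔT = 284.26/19.29 = 14.74.
η_II = COP_actual/COP_Carnot = 7.506/14.74 = 0.5094.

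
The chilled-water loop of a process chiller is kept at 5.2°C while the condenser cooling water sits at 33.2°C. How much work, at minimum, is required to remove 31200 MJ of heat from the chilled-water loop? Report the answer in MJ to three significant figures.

3140 MJ

In absolute terms T_C = 278.35 K and T_H = 306.35 K, so ΔT = 28.00 K.
The reversible limit is COP_R = T_C/ΔT = 9.941, so W_min = Q_C/COP = Q_C·ΔT/T_C.
W_min = 31200 × 28.00/278.35 = 3138 MJ.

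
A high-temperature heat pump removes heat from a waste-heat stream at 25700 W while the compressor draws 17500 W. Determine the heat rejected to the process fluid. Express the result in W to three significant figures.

For a cyclic device the first law requires Q̇_H = Q̇_C + Ẇ.
Q̇_H = Q̇_C + Ẇ = 43200 W.

43200 W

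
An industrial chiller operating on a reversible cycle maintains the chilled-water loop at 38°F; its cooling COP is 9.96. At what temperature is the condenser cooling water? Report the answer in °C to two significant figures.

COP_R = T_C/(T_H − T_C) gives T_H − T_C = T_C/COP.
With T_C = 276.48 K, T_H = 276.48 × (1 + 1/9.96) = 304.24 K.
Converting, 304.24 K = 31.09°C.

31 °C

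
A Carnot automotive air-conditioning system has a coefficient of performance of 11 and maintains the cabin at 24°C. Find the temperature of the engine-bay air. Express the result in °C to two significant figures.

51 °C

COP_R = T_C/(T_H − T_C) gives T_H − T_C = T_C/COP.
With T_C = 297.15 K, T_H = 297.15 × (1 + 1/11) = 324.16 K.
Converting, 324.16 K = 51.01°C.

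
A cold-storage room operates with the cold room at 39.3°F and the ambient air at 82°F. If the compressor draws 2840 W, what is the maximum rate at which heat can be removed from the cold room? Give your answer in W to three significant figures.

In absolute terms T_C = 277.21 K and T_H = 300.93 K, so ΔT = 23.72 K.
COP_Carnot = T_C/ΔT = 277.21/23.72 = 11.69.
Q̇_max = COP_Carnot × Ẇ = 11.69 × 2840 W = 33190 W.

33200 W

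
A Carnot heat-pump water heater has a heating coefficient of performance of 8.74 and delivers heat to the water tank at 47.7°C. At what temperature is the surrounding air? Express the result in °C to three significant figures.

COP_HP = T_H/(T_H − T_C) gives T_H − T_C = T_H/COP.
With T_H = 320.85 K, T_C = 320.85 × (1 − 1/8.74) = 284.14 K.
Converting, 284.14 K = 10.99°C.

11.0 °C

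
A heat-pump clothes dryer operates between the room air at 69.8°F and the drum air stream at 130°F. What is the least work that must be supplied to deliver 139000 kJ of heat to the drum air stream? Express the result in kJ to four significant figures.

14190 kJ

In absolute terms T_C = 294.15 K and T_H = 327.59 K, so ΔT = 33.44 K.
The reversible limit is COP_HP = T_H/ΔT = 9.795, so W_min = Q_H/COP = Q_H·ΔT/T_H.
W_min = 139000 × 33.44/327.59 = 14190 kJ.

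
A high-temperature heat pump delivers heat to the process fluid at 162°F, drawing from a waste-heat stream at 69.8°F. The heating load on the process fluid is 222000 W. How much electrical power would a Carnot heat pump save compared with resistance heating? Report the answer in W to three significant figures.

189000 W

In absolute terms T_C = 294.15 K and T_H = 345.37 K, so ΔT = 51.22 K.
COP_Carnot = T_H/ΔT = 345.37/51.22 = 6.743.
Resistance heating needs Ẇ_res = Q̇_H = 222000 W; the reversible heat pump needs only Ẇ_hp = Q̇_H/COP = 32920 W.
Saving = 222000 − 32920 = 189100 W.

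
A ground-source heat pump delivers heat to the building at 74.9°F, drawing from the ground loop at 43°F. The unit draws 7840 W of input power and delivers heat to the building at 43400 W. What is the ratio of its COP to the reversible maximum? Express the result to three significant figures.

0.330

COP_actual = Q̇_H/Ẇ = 43400/7840 = 5.536.
In absolute terms T_C = 279.26 K and T_H = 296.98 K, so ΔT = 17.72 K.
COP_Carnot = T_H/ΔT = 296.98/17.72 = 16.76.
η_II = COP_actual/COP_Carnot = 5.536/16.76 = 0.3303.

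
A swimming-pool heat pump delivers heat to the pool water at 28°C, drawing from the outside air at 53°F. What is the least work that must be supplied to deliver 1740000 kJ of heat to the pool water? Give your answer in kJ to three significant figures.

94400 kJ

In absolute terms T_C = 284.82 K and T_H = 301.15 K, so ΔT = 16.33 K.
The reversible limit is COP_HP = T_H/ΔT = 18.44, so W_min = Q_H/COP = Q_H·ΔT/T_H.
W_min = 1740000 × 16.33/301.15 = 94370 kJ.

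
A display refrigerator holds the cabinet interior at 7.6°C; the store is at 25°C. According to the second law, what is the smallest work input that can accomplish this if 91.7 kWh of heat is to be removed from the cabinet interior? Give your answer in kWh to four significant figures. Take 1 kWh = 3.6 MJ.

In absolute terms T_C = 280.75 K and T_H = 298.15 K, so ΔT = 17.40 K.
The reversible limit is COP_R = T_C/ΔT = 16.14, so W_min = Q_C/COP = Q_C·ΔT/T_C.
W_min = 91.70 × 17.40/280.75 = 5.683 kWh.

5.683 kWh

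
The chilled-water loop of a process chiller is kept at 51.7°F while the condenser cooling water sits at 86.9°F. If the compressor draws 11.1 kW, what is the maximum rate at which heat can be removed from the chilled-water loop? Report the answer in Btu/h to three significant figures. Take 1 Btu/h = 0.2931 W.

550000 Btu/h

In absolute terms T_C = 284.09 K and T_H = 303.65 K, so ΔT = 19.56 K.
COP_Carnot = T_C/ΔT = 284.09/19.56 = 14.53.
Q̇_max = COP_Carnot × Ẇ = 14.53 × 11.10 kW = 161.3 kW = 550200 Btu/h.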